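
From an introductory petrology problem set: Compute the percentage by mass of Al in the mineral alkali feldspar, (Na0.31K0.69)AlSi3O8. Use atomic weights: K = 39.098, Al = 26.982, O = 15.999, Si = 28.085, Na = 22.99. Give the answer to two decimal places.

9.87 wt%

Formula mass = 0.31*22.99 + 0.69*39.098 + 1*26.982 + 3*28.085 + 8*15.999 = 273.334 g/mol, of which 26.982 g is Al.
So Al makes up 26.982/273.334 = 0.0987 of the mass, i.e. 9.87%.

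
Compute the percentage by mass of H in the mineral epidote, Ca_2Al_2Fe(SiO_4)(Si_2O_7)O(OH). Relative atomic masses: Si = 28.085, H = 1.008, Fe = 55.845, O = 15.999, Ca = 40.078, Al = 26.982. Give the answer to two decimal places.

0.21 mass %

Formula mass = 2·40.078 + 2·26.982 + 1·55.845 + 3·28.085 + 13·15.999 + 1·1.008 = 483.215 g/mol, of which 1.008 g is H.
So H makes up 1.008/483.215 = 0.0021 of the mass, i.e. 0.21%.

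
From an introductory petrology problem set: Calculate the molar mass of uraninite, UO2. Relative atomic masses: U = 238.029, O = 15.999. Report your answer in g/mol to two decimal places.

The formula mass is the sum 1×238.029 + 2×15.999.

270.03 g/mol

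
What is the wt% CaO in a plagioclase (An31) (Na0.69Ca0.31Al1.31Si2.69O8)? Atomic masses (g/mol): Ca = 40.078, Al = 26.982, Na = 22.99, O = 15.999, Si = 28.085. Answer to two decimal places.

6.51 wt%

M(Na0.69Ca0.31Al1.31Si2.69O8) = 267.174 g/mol; M(CaO) = 56.077 g/mol.
Moles CaO per formula unit = 0.31 Ca ÷ 1 = 0.3100.
CaO fraction = (0.3100 × 56.077) / 267.174 = 17.384/267.174 = 0.0651.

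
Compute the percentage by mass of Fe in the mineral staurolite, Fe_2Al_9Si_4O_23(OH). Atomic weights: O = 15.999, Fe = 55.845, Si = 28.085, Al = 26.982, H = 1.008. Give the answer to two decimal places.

M(Fe_2Al_9Si_4O_23(OH)) = 851.852 g/mol.
Fe contributes 2 × 55.845 = 111.690 g per mole.
111.690/851.852 = 0.1311 → 13.11%.

13.11 wt%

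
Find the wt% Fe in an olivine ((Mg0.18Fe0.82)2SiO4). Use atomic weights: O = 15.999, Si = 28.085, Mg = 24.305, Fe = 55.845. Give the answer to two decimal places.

47.60 weight percent

Formula mass = 0.36*24.305 + 1.64*55.845 + 1*28.085 + 4*15.999 = 192.417 g/mol, of which 91.586 g is Fe.
So Fe makes up 91.586/192.417 = 0.4760 of the mass, i.e. 47.60%.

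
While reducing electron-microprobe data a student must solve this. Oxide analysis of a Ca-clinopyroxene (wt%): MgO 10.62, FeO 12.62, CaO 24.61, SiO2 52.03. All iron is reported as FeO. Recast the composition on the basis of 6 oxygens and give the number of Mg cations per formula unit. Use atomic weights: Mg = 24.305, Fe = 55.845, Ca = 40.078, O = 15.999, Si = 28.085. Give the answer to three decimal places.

MgO (M=40.304): mol = 0.26350; Mg = 0.26350, O = 0.26350.
FeO (M=71.844): mol = 0.17566; Fe = 0.17566, O = 0.17566.
CaO (M=56.077): mol = 0.43886; Ca = 0.43886, O = 0.43886.
SiO2 (M=60.083): mol = 0.86597; Si = 0.86597, O = 1.73194.
ΣO = 2.60996; factor = 6/ΣO = 2.29889.
Mg apfu = 0.26350 × 2.29889 = 0.606.

0.606 Mg apfu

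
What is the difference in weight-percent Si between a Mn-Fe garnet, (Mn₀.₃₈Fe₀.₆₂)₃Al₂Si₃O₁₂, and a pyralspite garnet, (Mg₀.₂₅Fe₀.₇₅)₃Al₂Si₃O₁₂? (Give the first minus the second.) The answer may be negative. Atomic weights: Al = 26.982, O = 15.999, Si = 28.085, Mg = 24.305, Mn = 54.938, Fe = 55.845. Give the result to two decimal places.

-0.81 percentage points

Si in (Mn₀.₃₈Fe₀.₆₂)₃Al₂Si₃O₁₂: molar mass 496.708 g/mol; 3×28.085 = 84.255 g → 16.96 wt%.
Si in (Mg₀.₂₅Fe₀.₇₅)₃Al₂Si₃O₁₂: molar mass 474.087 g/mol; 3×28.085 = 84.255 g → 17.77 wt%.
Difference = 16.96 − 17.77 = -0.81 percentage points.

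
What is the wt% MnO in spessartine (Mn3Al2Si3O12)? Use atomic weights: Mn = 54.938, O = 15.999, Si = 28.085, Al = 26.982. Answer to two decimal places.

Formula mass = 495.021 g/mol.
3 Mn → 3.0000 mol MnO per formula unit; M(MnO) = 70.937, so MnO mass = 212.811 g.
212.811/495.021 × 100 = 42.99 wt%.

42.99 wt%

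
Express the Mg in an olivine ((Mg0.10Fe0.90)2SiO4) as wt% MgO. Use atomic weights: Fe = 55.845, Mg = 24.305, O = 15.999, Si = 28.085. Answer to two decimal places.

4.08 wt%

M((Mg0.10Fe0.90)2SiO4) = 197.463 g/mol; M(MgO) = 40.304 g/mol.
Moles MgO per formula unit = 0.20 Mg ÷ 1 = 0.2000.
MgO fraction = (0.2000 × 40.304) / 197.463 = 8.061/197.463 = 0.0408.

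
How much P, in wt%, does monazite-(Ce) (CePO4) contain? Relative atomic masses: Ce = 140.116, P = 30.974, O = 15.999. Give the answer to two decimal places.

M(CePO4) = 235.086 g/mol.
P contributes 1 × 30.974 = 30.974 g per mole.
30.974/235.086 = 0.1318 → 13.18%.

13.18 wt%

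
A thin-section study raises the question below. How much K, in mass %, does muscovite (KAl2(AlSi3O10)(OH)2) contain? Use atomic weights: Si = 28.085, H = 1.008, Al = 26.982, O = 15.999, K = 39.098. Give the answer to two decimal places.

9.82 mass %

M(KAl2(AlSi3O10)(OH)2) = 398.303 g/mol.
K contributes 1 × 39.098 = 39.098 g per mole.
39.098/398.303 = 0.0982 → 9.82%.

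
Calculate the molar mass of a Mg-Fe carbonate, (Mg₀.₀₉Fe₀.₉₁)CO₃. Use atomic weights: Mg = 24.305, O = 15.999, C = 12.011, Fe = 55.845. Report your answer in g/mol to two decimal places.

113.01 g/mol

The formula mass is the sum 0.09*24.305 + 0.91*55.845 + 1*12.011 + 3*15.999.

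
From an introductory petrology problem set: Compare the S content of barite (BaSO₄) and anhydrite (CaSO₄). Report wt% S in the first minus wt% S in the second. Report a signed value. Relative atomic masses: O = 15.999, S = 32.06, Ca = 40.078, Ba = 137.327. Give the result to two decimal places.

M(BaSO₄) = 233.383 g/mol, so wt% S = 32.060/233.383 × 100 = 13.74%.
M(CaSO₄) = 136.134 g/mol, so wt% S = 32.060/136.134 × 100 = 23.55%.
13.74 − 23.55 = -9.81 pp.

-9.81 percentage points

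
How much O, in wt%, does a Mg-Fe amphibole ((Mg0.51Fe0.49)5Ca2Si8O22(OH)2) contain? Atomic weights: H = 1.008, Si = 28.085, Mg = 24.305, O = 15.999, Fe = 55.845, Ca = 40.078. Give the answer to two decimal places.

Molar mass of (Mg0.51Fe0.49)5Ca2Si8O22(OH)2: 2.55·24.305 + 2.45·55.845 + 2·40.078 + 8·28.085 + 24·15.999 + 2·1.008 = 889.626 g/mol.
Mass of O per formula unit: 24 × 15.999 = 383.976 g.
Weight fraction O = 383.976 / 889.626 = 0.4316.

43.16 wt%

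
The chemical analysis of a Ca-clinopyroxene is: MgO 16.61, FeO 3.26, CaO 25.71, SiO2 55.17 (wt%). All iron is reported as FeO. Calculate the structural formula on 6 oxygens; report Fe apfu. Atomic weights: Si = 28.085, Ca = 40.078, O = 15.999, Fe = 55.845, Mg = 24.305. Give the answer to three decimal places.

MgO: 16.61/40.304 = 0.41212 mol → 0.41212 mol Mg, 0.41212 mol O.
FeO: 3.26/71.844 = 0.04538 mol → 0.04538 mol Fe, 0.04538 mol O.
CaO: 25.71/56.077 = 0.45848 mol → 0.45848 mol Ca, 0.45848 mol O.
SiO2: 55.17/60.083 = 0.91823 mol → 0.91823 mol Si, 1.83646 mol O.
Total oxygen = 2.75244 mol. Normalization factor = 6/2.75244 = 2.17988.
Fe per 6 O = 0.04538 × 2.17988 = 0.099.

0.099 Fe apfu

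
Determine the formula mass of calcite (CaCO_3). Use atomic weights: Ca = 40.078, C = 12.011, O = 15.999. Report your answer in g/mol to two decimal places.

100.09 g/mol

Ca: 1 × 40.078 = 40.0780
C: 1 × 12.011 = 12.0110
O: 3 × 15.999 = 47.9970
Summing the contributions gives the formula mass.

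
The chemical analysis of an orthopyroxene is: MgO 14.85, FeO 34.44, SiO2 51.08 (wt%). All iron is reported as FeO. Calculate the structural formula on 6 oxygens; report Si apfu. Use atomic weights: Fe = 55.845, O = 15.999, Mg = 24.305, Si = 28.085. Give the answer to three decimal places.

2.002 Si apfu

MgO (M=40.304): mol = 0.36845; Mg = 0.36845, O = 0.36845.
FeO (M=71.844): mol = 0.47937; Fe = 0.47937, O = 0.47937.
SiO2 (M=60.083): mol = 0.85016; Si = 0.85016, O = 1.70032.
ΣO = 2.54814; factor = 6/ΣO = 2.35466.
Si apfu = 0.85016 × 2.35466 = 2.002.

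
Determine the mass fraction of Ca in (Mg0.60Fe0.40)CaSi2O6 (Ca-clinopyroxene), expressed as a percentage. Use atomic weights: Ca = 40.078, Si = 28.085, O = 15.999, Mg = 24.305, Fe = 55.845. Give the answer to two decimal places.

M((Mg0.60Fe0.40)CaSi2O6) = 229.163 g/mol.
Ca contributes 1 × 40.078 = 40.078 g per mole.
40.078/229.163 = 0.1749 → 17.49%.

17.49 weight percent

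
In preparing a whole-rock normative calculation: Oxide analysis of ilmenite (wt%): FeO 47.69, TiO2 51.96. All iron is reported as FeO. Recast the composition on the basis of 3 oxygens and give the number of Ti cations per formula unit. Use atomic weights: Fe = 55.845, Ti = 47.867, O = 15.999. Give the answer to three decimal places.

FeO: 47.69/71.844 = 0.66380 mol → 0.66380 mol Fe, 0.66380 mol O.
TiO2: 51.96/79.865 = 0.65060 mol → 0.65060 mol Ti, 1.30120 mol O.
Total oxygen = 1.96500 mol. Normalization factor = 3/1.96500 = 1.52672.
Ti per 3 O = 0.65060 × 1.52672 = 0.993.

0.993 Ti apfu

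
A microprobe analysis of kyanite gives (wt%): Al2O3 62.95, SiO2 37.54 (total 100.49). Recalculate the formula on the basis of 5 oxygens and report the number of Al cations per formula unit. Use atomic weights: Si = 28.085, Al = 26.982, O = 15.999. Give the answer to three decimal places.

1.990 Al apfu

Al2O3: 62.95/101.961 = 0.61739 mol → 1.23478 mol Al, 1.85217 mol O.
SiO2: 37.54/60.083 = 0.62480 mol → 0.62480 mol Si, 1.24960 mol O.
Total oxygen = 3.10177 mol. Normalization factor = 5/3.10177 = 1.61198.
Al per 5 O = 1.23478 × 1.61198 = 1.990.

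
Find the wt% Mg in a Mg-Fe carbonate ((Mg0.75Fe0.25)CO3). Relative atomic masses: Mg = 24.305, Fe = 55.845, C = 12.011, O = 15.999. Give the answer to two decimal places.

Formula mass = 0.75×24.305 + 0.25×55.845 + 1×12.011 + 3×15.999 = 92.198 g/mol, of which 18.229 g is Mg.
So Mg makes up 18.229/92.198 = 0.1977 of the mass, i.e. 19.77%.

19.77 wt%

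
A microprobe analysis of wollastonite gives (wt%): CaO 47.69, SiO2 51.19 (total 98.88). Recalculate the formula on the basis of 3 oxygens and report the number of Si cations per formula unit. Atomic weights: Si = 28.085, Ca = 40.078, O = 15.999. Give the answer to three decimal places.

1.001 Si apfu

CaO (M=56.077): mol = 0.85044; Ca = 0.85044, O = 0.85044.
SiO2 (M=60.083): mol = 0.85199; Si = 0.85199, O = 1.70398.
ΣO = 2.55442; factor = 3/ΣO = 1.17443.
Si apfu = 0.85199 × 1.17443 = 1.001.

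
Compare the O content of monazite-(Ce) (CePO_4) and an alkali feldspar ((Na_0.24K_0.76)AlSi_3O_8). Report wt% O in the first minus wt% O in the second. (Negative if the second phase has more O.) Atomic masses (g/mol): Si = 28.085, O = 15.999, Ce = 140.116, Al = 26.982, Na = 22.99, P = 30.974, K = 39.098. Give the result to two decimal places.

O in CePO_4: molar mass 235.086 g/mol; 4×15.999 = 63.996 g → 27.22 wt%.
O in (Na_0.24K_0.76)AlSi_3O_8: molar mass 274.461 g/mol; 8×15.999 = 127.992 g → 46.63 wt%.
Difference = 27.22 − 46.63 = -19.41 percentage points.

-19.41 percentage points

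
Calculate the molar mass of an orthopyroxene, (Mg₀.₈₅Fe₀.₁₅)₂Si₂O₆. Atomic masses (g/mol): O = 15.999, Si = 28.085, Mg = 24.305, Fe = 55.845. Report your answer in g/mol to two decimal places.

M = 1.70×24.305 + 0.30×55.845 + 2×28.085 + 6×15.999

210.24 g/mol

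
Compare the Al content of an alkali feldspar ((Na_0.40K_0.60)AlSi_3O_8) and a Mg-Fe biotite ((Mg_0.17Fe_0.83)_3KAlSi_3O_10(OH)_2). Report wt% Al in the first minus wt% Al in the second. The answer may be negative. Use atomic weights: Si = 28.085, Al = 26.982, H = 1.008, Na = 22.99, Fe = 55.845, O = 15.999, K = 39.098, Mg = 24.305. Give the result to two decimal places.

4.48 percentage points

First mineral: 26.982 g Al in 271.884 g formula = 9.92 wt% Al.
Second mineral: 26.982 g Al in 495.789 g formula = 5.44 wt% Al.
9.92% − 5.44% gives a difference of 4.48 percentage points.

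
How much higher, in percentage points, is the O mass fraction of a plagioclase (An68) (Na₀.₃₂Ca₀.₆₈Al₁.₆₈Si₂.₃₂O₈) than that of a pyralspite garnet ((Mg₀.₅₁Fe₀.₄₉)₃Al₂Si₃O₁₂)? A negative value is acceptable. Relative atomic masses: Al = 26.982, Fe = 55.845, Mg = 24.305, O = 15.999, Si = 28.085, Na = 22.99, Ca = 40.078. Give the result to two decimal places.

4.16 percentage points

M(Na₀.₃₂Ca₀.₆₈Al₁.₆₈Si₂.₃₂O₈) = 273.089 g/mol, so wt% O = 127.992/273.089 × 100 = 46.87%.
M((Mg₀.₅₁Fe₀.₄₉)₃Al₂Si₃O₁₂) = 449.486 g/mol, so wt% O = 191.988/449.486 × 100 = 42.71%.
46.87 − 42.71 = 4.16 pp.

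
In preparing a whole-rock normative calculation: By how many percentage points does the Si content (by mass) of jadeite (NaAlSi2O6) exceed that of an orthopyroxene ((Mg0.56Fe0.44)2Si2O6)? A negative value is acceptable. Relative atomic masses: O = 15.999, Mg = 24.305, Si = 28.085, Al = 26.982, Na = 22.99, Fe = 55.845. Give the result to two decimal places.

First mineral: 56.170 g Si in 202.136 g formula = 27.79 wt% Si.
Second mineral: 56.170 g Si in 228.529 g formula = 24.58 wt% Si.
27.79% − 24.58% gives a difference of 3.21 percentage points.

3.21 percentage points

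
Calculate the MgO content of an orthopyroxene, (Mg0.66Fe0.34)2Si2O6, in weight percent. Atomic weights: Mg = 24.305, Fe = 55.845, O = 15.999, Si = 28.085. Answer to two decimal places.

M((Mg0.66Fe0.34)2Si2O6) = 222.221 g/mol; M(MgO) = 40.304 g/mol.
Moles MgO per formula unit = 1.32 Mg ÷ 1 = 1.3200.
MgO fraction = (1.3200 × 40.304) / 222.221 = 53.201/222.221 = 0.2394.

23.94 wt%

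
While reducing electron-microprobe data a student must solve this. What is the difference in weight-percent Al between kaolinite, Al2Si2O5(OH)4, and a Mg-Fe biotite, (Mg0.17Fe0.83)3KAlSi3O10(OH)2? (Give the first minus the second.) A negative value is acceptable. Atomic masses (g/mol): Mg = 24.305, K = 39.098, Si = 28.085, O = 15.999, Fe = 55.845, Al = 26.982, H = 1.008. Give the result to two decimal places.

First mineral: 53.964 g Al in 258.157 g formula = 20.90 wt% Al.
Second mineral: 26.982 g Al in 495.789 g formula = 5.44 wt% Al.
20.90% − 5.44% gives a difference of 15.46 percentage points.

15.46 percentage points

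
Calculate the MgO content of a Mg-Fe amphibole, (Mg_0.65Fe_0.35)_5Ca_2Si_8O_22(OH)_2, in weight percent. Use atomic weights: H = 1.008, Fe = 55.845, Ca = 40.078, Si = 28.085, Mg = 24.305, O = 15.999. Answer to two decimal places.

15.10 wt%

Molar mass of (Mg_0.65Fe_0.35)_5Ca_2Si_8O_22(OH)_2 = 3.25·24.305 + 1.75·55.845 + 2·40.078 + 8·28.085 + 24·15.999 + 2·1.008 = 867.548 g/mol.
Each formula unit contains 3.25 Mg, equivalent to 3.25/1 = 3.2500 mol MgO.
M(MgO) = 1×24.305 + 1×15.999 = 40.304 g/mol.
Mass of MgO per formula unit = 3.2500 × 40.304 = 130.988 g.
MgO wt% = 130.988 / 867.548 × 100 = 15.10%.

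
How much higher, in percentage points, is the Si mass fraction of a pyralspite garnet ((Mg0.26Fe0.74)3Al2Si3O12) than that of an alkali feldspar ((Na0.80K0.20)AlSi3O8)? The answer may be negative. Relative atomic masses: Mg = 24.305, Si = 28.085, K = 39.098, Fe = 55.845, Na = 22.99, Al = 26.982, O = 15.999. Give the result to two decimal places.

Si in (Mg0.26Fe0.74)3Al2Si3O12: molar mass 473.141 g/mol; 3×28.085 = 84.255 g → 17.81 wt%.
Si in (Na0.80K0.20)AlSi3O8: molar mass 265.441 g/mol; 3×28.085 = 84.255 g → 31.74 wt%.
Difference = 17.81 − 31.74 = -13.93 percentage points.

-13.93 percentage points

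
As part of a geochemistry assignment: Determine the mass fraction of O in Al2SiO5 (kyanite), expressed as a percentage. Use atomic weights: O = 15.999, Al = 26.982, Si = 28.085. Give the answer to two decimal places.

Molar mass of Al2SiO5: 2*26.982 + 1*28.085 + 5*15.999 = 162.044 g/mol.
Mass of O per formula unit: 5 × 15.999 = 79.995 g.
Weight fraction O = 79.995 / 162.044 = 0.4937.

49.37 wt%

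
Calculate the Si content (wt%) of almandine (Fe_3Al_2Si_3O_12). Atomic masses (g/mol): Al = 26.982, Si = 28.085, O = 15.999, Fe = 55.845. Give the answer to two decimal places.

16.93 wt%

Formula mass = 3*55.845 + 2*26.982 + 3*28.085 + 12*15.999 = 497.742 g/mol, of which 84.255 g is Si.
So Si makes up 84.255/497.742 = 0.1693 of the mass, i.e. 16.93%.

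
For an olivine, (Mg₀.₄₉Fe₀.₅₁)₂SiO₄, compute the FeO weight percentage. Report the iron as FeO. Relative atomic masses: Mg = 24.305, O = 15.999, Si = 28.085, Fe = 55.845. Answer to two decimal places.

Molar mass of (Mg₀.₄₉Fe₀.₅₁)₂SiO₄ = 0.98·24.305 + 1.02·55.845 + 1·28.085 + 4·15.999 = 172.862 g/mol.
Each formula unit contains 1.02 Fe, equivalent to 1.02/1 = 1.0200 mol FeO.
M(FeO) = 1×55.845 + 1×15.999 = 71.844 g/mol.
Mass of FeO per formula unit = 1.0200 × 71.844 = 73.281 g.
FeO wt% = 73.281 / 172.862 × 100 = 42.39%.

42.39 wt%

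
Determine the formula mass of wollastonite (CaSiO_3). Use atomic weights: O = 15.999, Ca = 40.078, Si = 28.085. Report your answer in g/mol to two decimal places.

116.16 g/mol

M = 1*40.078 + 1*28.085 + 3*15.999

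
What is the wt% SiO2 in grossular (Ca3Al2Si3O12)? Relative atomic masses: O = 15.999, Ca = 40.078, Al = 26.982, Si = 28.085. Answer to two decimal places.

40.02 wt%

Formula mass = 450.441 g/mol.
3 Si → 3.0000 mol SiO2 per formula unit; M(SiO2) = 60.083, so SiO2 mass = 180.249 g.
180.249/450.441 × 100 = 40.02 wt%.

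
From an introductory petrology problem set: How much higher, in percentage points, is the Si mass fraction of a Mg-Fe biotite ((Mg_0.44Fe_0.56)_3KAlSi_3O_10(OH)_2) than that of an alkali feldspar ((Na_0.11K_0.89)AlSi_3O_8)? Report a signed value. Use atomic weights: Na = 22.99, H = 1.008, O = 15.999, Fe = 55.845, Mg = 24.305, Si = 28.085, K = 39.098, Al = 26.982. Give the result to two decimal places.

-12.55 percentage points

First mineral: 84.255 g Si in 470.241 g formula = 17.92 wt% Si.
Second mineral: 84.255 g Si in 276.555 g formula = 30.47 wt% Si.
17.92% − 30.47% gives a difference of -12.55 percentage points.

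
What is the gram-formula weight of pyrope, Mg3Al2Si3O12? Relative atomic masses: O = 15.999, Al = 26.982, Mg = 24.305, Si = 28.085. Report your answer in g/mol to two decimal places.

403.12 g/mol

Mg: 3 × 24.305 = 72.9150
Al: 2 × 26.982 = 53.9640
Si: 3 × 28.085 = 84.2550
O: 12 × 15.999 = 191.9880
Summing the contributions gives the formula mass.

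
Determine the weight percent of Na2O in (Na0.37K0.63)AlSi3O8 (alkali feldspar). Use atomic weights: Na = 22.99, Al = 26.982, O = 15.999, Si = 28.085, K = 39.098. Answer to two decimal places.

4.21 wt%

Formula mass = 272.367 g/mol.
0.37 Na → 0.1850 mol Na2O per formula unit; M(Na2O) = 61.979, so Na2O mass = 11.466 g.
11.466/272.367 × 100 = 4.21 wt%.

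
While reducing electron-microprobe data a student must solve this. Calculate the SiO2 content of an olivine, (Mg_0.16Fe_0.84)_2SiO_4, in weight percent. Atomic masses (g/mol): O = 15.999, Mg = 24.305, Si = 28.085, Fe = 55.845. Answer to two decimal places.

Formula mass = 193.678 g/mol.
1 Si → 1.0000 mol SiO2 per formula unit; M(SiO2) = 60.083, so SiO2 mass = 60.083 g.
60.083/193.678 × 100 = 31.02 wt%.

31.02 wt%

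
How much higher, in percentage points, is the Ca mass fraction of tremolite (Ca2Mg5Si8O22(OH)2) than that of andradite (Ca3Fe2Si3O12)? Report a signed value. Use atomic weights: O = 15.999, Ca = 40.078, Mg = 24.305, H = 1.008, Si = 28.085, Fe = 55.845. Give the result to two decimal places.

First mineral: 80.156 g Ca in 812.353 g formula = 9.87 wt% Ca.
Second mineral: 120.234 g Ca in 508.167 g formula = 23.66 wt% Ca.
9.87% − 23.66% gives a difference of -13.79 percentage points.

-13.79 percentage points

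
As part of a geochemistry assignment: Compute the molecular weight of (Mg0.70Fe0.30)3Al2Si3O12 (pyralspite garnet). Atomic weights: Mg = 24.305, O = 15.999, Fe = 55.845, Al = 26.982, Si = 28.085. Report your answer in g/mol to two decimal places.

M = 2.10*24.305 + 0.90*55.845 + 2*26.982 + 3*28.085 + 12*15.999

431.51 g/mol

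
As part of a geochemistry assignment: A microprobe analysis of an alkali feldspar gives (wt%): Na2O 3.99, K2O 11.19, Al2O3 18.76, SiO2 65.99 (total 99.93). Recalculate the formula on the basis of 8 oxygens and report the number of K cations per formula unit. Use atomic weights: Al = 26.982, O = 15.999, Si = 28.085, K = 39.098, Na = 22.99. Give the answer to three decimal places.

Na2O: 3.99/61.979 = 0.06438 mol → 0.12876 mol Na, 0.06438 mol O.
K2O: 11.19/94.195 = 0.11880 mol → 0.23760 mol K, 0.11880 mol O.
Al2O3: 18.76/101.961 = 0.18399 mol → 0.36798 mol Al, 0.55197 mol O.
SiO2: 65.99/60.083 = 1.09831 mol → 1.09831 mol Si, 2.19662 mol O.
Total oxygen = 2.93177 mol. Normalization factor = 8/2.93177 = 2.72873.
K per 8 O = 0.23760 × 2.72873 = 0.648.

0.648 K apfu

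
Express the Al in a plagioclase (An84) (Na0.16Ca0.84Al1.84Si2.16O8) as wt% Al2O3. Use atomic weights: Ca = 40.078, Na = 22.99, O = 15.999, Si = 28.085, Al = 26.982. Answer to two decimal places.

M(Na0.16Ca0.84Al1.84Si2.16O8) = 275.646 g/mol; M(Al2O3) = 101.961 g/mol.
Moles Al2O3 per formula unit = 1.84 Al ÷ 2 = 0.9200.
Al2O3 fraction = (0.9200 × 101.961) / 275.646 = 93.804/275.646 = 0.3403.

34.03 wt%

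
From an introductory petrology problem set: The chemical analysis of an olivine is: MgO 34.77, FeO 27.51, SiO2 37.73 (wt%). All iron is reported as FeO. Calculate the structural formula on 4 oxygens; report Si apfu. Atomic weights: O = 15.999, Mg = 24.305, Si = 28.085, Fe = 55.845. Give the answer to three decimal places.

1.004 Si apfu

34.77 wt% MgO ÷ 40.304 g/mol = 0.86269 mol, giving 0.86269 Mg and 0.86269 O.
27.51 wt% FeO ÷ 71.844 g/mol = 0.38291 mol, giving 0.38291 Fe and 0.38291 O.
37.73 wt% SiO2 ÷ 60.083 g/mol = 0.62796 mol, giving 0.62796 Si and 1.25592 O.
Oxygen sums to 2.50152; scaling by 4/2.50152 = 1.59903 puts the formula on 4 O.
Si: 0.62796 × 1.59903 = 1.004 atoms per formula unit.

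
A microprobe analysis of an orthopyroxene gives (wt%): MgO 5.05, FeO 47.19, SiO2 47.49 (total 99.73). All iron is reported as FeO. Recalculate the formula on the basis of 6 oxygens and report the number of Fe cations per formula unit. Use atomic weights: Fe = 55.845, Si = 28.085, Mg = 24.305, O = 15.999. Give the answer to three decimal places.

1.668 Fe apfu

MgO: 5.05/40.304 = 0.12530 mol → 0.12530 mol Mg, 0.12530 mol O.
FeO: 47.19/71.844 = 0.65684 mol → 0.65684 mol Fe, 0.65684 mol O.
SiO2: 47.49/60.083 = 0.79041 mol → 0.79041 mol Si, 1.58082 mol O.
Total oxygen = 2.36296 mol. Normalization factor = 6/2.36296 = 2.53919.
Fe per 6 O = 0.65684 × 2.53919 = 1.668.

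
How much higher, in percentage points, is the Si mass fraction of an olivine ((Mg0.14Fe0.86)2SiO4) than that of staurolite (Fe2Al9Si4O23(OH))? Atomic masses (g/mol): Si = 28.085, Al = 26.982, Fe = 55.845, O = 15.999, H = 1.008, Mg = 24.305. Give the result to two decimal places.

M((Mg0.14Fe0.86)2SiO4) = 194.940 g/mol, so wt% Si = 28.085/194.940 × 100 = 14.41%.
M(Fe2Al9Si4O23(OH)) = 851.852 g/mol, so wt% Si = 112.340/851.852 × 100 = 13.19%.
14.41 − 13.19 = 1.22 pp.

1.22 percentage points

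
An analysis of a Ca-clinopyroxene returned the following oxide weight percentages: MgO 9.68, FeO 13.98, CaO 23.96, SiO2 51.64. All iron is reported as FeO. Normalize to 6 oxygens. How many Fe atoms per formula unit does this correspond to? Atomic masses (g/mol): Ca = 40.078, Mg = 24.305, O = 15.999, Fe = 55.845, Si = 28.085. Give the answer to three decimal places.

MgO (M=40.304): mol = 0.24017; Mg = 0.24017, O = 0.24017.
FeO (M=71.844): mol = 0.19459; Fe = 0.19459, O = 0.19459.
CaO (M=56.077): mol = 0.42727; Ca = 0.42727, O = 0.42727.
SiO2 (M=60.083): mol = 0.85948; Si = 0.85948, O = 1.71896.
ΣO = 2.58099; factor = 6/ΣO = 2.32469.
Fe apfu = 0.19459 × 2.32469 = 0.452.

0.452 Fe apfu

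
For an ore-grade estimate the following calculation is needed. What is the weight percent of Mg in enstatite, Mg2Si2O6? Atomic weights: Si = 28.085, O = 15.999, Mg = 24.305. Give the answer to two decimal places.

Molar mass of Mg2Si2O6: 2·24.305 + 2·28.085 + 6·15.999 = 200.774 g/mol.
Mass of Mg per formula unit: 2 × 24.305 = 48.610 g.
Weight fraction Mg = 48.610 / 200.774 = 0.2421.

24.21 mass %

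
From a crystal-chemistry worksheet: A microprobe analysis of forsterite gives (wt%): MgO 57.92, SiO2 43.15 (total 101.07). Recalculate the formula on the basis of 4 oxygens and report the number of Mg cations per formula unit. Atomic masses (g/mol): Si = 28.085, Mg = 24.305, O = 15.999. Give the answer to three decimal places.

2.001 Mg apfu

MgO: 57.92/40.304 = 1.43708 mol → 1.43708 mol Mg, 1.43708 mol O.
SiO2: 43.15/60.083 = 0.71817 mol → 0.71817 mol Si, 1.43634 mol O.
Total oxygen = 2.87342 mol. Normalization factor = 4/2.87342 = 1.39207.
Mg per 4 O = 1.43708 × 1.39207 = 2.001.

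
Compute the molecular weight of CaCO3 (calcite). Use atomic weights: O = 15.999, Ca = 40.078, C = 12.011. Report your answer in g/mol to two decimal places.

100.09 g/mol

Ca: 1 × 40.078 = 40.0780
C: 1 × 12.011 = 12.0110
O: 3 × 15.999 = 47.9970
Summing the contributions gives the formula mass.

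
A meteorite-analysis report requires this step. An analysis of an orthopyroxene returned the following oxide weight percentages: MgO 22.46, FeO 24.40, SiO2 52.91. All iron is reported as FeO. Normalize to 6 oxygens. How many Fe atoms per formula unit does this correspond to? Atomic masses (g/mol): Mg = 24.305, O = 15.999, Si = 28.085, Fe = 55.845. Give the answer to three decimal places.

0.767 Fe apfu

MgO: 22.46/40.304 = 0.55726 mol → 0.55726 mol Mg, 0.55726 mol O.
FeO: 24.40/71.844 = 0.33962 mol → 0.33962 mol Fe, 0.33962 mol O.
SiO2: 52.91/60.083 = 0.88062 mol → 0.88062 mol Si, 1.76124 mol O.
Total oxygen = 2.65812 mol. Normalization factor = 6/2.65812 = 2.25723.
Fe per 6 O = 0.33962 × 2.25723 = 0.767.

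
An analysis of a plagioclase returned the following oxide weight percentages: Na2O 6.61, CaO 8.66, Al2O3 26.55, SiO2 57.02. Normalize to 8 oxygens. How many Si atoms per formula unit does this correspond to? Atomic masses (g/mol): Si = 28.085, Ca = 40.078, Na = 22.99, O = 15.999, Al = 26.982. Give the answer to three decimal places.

Na2O (M=61.979): mol = 0.10665; Na = 0.21330, O = 0.10665.
CaO (M=56.077): mol = 0.15443; Ca = 0.15443, O = 0.15443.
Al2O3 (M=101.961): mol = 0.26039; Al = 0.52078, O = 0.78117.
SiO2 (M=60.083): mol = 0.94902; Si = 0.94902, O = 1.89804.
ΣO = 2.94029; factor = 8/ΣO = 2.72082.
Si apfu = 0.94902 × 2.72082 = 2.582.

2.582 Si apfu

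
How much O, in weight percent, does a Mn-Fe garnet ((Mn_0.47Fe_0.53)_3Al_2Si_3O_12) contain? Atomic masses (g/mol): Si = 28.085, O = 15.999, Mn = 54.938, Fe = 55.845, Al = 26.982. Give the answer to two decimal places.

Formula mass = 1.41*54.938 + 1.59*55.845 + 2*26.982 + 3*28.085 + 12*15.999 = 496.463 g/mol, of which 191.988 g is O.
So O makes up 191.988/496.463 = 0.3867 of the mass, i.e. 38.67%.

38.67 weight percent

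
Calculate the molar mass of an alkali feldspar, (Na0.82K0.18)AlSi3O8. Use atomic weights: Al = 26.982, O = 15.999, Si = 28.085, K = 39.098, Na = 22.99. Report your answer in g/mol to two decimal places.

M = 0.82(22.99) + 0.18(39.098) + 1(26.982) + 3(28.085) + 8(15.999)

265.12 g/mol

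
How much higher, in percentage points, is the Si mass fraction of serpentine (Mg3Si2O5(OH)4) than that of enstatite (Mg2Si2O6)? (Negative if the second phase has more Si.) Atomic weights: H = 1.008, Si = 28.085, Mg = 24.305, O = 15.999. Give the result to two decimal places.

First mineral: 56.170 g Si in 277.108 g formula = 20.27 wt% Si.
Second mineral: 56.170 g Si in 200.774 g formula = 27.98 wt% Si.
20.27% − 27.98% gives a difference of -7.71 percentage points.

-7.71 percentage points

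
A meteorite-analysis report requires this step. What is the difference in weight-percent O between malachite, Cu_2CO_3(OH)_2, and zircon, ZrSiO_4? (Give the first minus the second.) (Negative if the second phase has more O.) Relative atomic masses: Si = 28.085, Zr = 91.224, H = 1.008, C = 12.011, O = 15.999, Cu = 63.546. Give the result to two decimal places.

First mineral: 79.995 g O in 221.114 g formula = 36.18 wt% O.
Second mineral: 63.996 g O in 183.305 g formula = 34.91 wt% O.
36.18% − 34.91% gives a difference of 1.27 percentage points.

1.27 percentage points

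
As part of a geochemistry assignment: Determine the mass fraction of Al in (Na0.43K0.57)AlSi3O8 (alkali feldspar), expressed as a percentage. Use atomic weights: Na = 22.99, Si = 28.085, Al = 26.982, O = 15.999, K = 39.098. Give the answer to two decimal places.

Molar mass of (Na0.43K0.57)AlSi3O8: 0.43*22.99 + 0.57*39.098 + 1*26.982 + 3*28.085 + 8*15.999 = 271.401 g/mol.
Mass of Al per formula unit: 1 × 26.982 = 26.982 g.
Weight fraction Al = 26.982 / 271.401 = 0.0994.

9.94 weight percent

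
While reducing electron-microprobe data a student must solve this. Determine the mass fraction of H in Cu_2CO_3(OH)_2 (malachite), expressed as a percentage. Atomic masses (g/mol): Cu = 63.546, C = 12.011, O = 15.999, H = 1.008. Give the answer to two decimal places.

M(Cu_2CO_3(OH)_2) = 221.114 g/mol.
H contributes 2 × 1.008 = 2.016 g per mole.
2.016/221.114 = 0.0091 → 0.91%.

0.91 wt%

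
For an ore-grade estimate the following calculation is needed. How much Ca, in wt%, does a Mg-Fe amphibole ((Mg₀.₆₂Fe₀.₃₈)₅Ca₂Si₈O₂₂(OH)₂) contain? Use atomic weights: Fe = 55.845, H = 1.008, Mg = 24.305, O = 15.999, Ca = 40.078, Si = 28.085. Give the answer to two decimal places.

Molar mass of (Mg₀.₆₂Fe₀.₃₈)₅Ca₂Si₈O₂₂(OH)₂: 3.10·24.305 + 1.90·55.845 + 2·40.078 + 8·28.085 + 24·15.999 + 2·1.008 = 872.279 g/mol.
Mass of Ca per formula unit: 2 × 40.078 = 80.156 g.
Weight fraction Ca = 80.156 / 872.279 = 0.0919.

9.19 wt%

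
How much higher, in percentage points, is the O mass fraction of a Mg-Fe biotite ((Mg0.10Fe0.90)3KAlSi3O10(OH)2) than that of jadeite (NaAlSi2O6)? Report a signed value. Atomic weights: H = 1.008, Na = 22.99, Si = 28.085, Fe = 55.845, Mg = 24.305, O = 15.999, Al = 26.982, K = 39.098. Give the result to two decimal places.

-9.28 percentage points

O in (Mg0.10Fe0.90)3KAlSi3O10(OH)2: molar mass 502.412 g/mol; 12×15.999 = 191.988 g → 38.21 wt%.
O in NaAlSi2O6: molar mass 202.136 g/mol; 6×15.999 = 95.994 g → 47.49 wt%.
Difference = 38.21 − 47.49 = -9.28 percentage points.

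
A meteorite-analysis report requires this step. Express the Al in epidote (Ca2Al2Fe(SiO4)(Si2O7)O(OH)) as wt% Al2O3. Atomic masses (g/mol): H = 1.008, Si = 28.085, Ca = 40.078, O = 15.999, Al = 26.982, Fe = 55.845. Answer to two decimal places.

Formula mass = 483.215 g/mol.
2 Al → 1.0000 mol Al2O3 per formula unit; M(Al2O3) = 101.961, so Al2O3 mass = 101.961 g.
101.961/483.215 × 100 = 21.10 wt%.

21.10 wt%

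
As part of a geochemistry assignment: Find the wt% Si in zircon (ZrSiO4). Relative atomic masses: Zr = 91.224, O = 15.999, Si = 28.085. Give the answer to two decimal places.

15.32 weight percent

Formula mass = 1·91.224 + 1·28.085 + 4·15.999 = 183.305 g/mol, of which 28.085 g is Si.
So Si makes up 28.085/183.305 = 0.1532 of the mass, i.e. 15.32%.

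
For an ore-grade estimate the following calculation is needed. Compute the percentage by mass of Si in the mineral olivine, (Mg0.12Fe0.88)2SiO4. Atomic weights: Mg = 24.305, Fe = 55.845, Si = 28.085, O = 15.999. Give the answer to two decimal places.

14.31 weight percent

Molar mass of (Mg0.12Fe0.88)2SiO4: 0.24·24.305 + 1.76·55.845 + 1·28.085 + 4·15.999 = 196.201 g/mol.
Mass of Si per formula unit: 1 × 28.085 = 28.085 g.
Weight fraction Si = 28.085 / 196.201 = 0.1431.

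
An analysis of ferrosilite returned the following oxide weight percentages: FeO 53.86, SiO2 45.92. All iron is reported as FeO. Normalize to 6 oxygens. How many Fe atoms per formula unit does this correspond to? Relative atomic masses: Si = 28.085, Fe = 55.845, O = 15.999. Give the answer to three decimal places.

1.974 Fe apfu

53.86 wt% FeO ÷ 71.844 g/mol = 0.74968 mol, giving 0.74968 Fe and 0.74968 O.
45.92 wt% SiO2 ÷ 60.083 g/mol = 0.76428 mol, giving 0.76428 Si and 1.52856 O.
Oxygen sums to 2.27824; scaling by 6/2.27824 = 2.63361 puts the formula on 6 O.
Fe: 0.74968 × 2.63361 = 1.974 atoms per formula unit.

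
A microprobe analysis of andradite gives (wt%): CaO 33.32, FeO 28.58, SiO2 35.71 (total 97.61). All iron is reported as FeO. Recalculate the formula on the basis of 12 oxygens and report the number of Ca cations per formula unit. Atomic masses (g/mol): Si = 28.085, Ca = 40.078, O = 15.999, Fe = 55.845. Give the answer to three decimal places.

33.32 wt% CaO ÷ 56.077 g/mol = 0.59418 mol, giving 0.59418 Ca and 0.59418 O.
28.58 wt% FeO ÷ 71.844 g/mol = 0.39781 mol, giving 0.39781 Fe and 0.39781 O.
35.71 wt% SiO2 ÷ 60.083 g/mol = 0.59434 mol, giving 0.59434 Si and 1.18868 O.
Oxygen sums to 2.18067; scaling by 12/2.18067 = 5.50290 puts the formula on 12 O.
Ca: 0.59418 × 5.50290 = 3.270 atoms per formula unit.

3.270 Ca apfu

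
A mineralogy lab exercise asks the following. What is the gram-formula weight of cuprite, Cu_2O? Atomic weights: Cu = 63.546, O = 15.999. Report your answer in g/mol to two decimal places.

143.09 g/mol

The formula mass is the sum 2·63.546 + 1·15.999.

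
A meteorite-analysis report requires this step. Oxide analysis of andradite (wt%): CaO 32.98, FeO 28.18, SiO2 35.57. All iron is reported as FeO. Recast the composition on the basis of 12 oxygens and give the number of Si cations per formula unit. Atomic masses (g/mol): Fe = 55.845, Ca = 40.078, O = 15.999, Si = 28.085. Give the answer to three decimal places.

3.282 Si apfu

32.98 wt% CaO ÷ 56.077 g/mol = 0.58812 mol, giving 0.58812 Ca and 0.58812 O.
28.18 wt% FeO ÷ 71.844 g/mol = 0.39224 mol, giving 0.39224 Fe and 0.39224 O.
35.57 wt% SiO2 ÷ 60.083 g/mol = 0.59201 mol, giving 0.59201 Si and 1.18402 O.
Oxygen sums to 2.16438; scaling by 12/2.16438 = 5.54431 puts the formula on 12 O.
Si: 0.59201 × 5.54431 = 3.282 atoms per formula unit.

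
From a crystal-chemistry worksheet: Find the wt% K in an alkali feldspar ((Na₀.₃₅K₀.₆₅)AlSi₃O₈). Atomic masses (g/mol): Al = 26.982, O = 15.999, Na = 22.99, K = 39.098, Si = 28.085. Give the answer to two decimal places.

Molar mass of (Na₀.₃₅K₀.₆₅)AlSi₃O₈: 0.35×22.99 + 0.65×39.098 + 1×26.982 + 3×28.085 + 8×15.999 = 272.689 g/mol.
Mass of K per formula unit: 0.65 × 39.098 = 25.414 g.
Weight fraction K = 25.414 / 272.689 = 0.0932.

9.32 mass %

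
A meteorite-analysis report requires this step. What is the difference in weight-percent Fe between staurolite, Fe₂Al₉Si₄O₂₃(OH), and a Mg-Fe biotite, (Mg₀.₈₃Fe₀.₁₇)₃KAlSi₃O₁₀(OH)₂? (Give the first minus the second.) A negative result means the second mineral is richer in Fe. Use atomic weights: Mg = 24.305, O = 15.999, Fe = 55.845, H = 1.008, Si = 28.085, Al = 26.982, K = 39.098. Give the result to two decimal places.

M(Fe₂Al₉Si₄O₂₃(OH)) = 851.852 g/mol, so wt% Fe = 111.690/851.852 × 100 = 13.11%.
M((Mg₀.₈₃Fe₀.₁₇)₃KAlSi₃O₁₀(OH)₂) = 433.339 g/mol, so wt% Fe = 28.481/433.339 × 100 = 6.57%.
13.11 − 6.57 = 6.54 pp.

6.54 percentage points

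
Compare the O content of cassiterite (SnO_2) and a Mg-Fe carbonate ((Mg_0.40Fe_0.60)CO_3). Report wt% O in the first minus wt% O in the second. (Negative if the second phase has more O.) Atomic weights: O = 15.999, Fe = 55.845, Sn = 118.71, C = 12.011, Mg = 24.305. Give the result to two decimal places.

M(SnO_2) = 150.708 g/mol, so wt% O = 31.998/150.708 × 100 = 21.23%.
M((Mg_0.40Fe_0.60)CO_3) = 103.237 g/mol, so wt% O = 47.997/103.237 × 100 = 46.49%.
21.23 − 46.49 = -25.26 pp.

-25.26 percentage points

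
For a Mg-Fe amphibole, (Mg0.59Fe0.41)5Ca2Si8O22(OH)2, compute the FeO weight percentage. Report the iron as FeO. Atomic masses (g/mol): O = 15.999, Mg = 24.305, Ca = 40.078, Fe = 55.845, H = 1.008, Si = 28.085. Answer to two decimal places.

Formula mass = 877.010 g/mol.
2.05 Fe → 2.0500 mol FeO per formula unit; M(FeO) = 71.844, so FeO mass = 147.280 g.
147.280/877.010 × 100 = 16.79 wt%.

16.79 wt%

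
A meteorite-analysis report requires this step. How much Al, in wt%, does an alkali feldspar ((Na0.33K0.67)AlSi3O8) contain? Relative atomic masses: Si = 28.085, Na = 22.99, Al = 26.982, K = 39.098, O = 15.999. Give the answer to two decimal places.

9.88 wt%

Molar mass of (Na0.33K0.67)AlSi3O8: 0.33×22.99 + 0.67×39.098 + 1×26.982 + 3×28.085 + 8×15.999 = 273.011 g/mol.
Mass of Al per formula unit: 1 × 26.982 = 26.982 g.
Weight fraction Al = 26.982 / 273.011 = 0.0988.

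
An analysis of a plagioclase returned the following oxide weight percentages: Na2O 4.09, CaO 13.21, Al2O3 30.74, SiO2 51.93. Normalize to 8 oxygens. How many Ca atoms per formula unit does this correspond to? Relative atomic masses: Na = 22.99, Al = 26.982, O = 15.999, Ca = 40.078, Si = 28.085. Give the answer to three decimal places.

0.642 Ca apfu

Na2O: 4.09/61.979 = 0.06599 mol → 0.13198 mol Na, 0.06599 mol O.
CaO: 13.21/56.077 = 0.23557 mol → 0.23557 mol Ca, 0.23557 mol O.
Al2O3: 30.74/101.961 = 0.30149 mol → 0.60298 mol Al, 0.90447 mol O.
SiO2: 51.93/60.083 = 0.86430 mol → 0.86430 mol Si, 1.72860 mol O.
Total oxygen = 2.93463 mol. Normalization factor = 8/2.93463 = 2.72607.
Ca per 8 O = 0.23557 × 2.72607 = 0.642.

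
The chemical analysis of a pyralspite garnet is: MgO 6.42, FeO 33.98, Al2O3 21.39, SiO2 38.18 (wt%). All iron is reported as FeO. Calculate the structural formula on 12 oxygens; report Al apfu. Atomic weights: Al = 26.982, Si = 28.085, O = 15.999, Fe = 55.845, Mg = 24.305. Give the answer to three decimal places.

MgO (M=40.304): mol = 0.15929; Mg = 0.15929, O = 0.15929.
FeO (M=71.844): mol = 0.47297; Fe = 0.47297, O = 0.47297.
Al2O3 (M=101.961): mol = 0.20979; Al = 0.41958, O = 0.62937.
SiO2 (M=60.083): mol = 0.63545; Si = 0.63545, O = 1.27090.
ΣO = 2.53253; factor = 12/ΣO = 4.73834.
Al apfu = 0.41958 × 4.73834 = 1.988.

1.988 Al apfu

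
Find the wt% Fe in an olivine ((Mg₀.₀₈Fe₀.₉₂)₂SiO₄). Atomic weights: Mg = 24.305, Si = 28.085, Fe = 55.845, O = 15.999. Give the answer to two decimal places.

Formula mass = 0.16*24.305 + 1.84*55.845 + 1*28.085 + 4*15.999 = 198.725 g/mol, of which 102.755 g is Fe.
So Fe makes up 102.755/198.725 = 0.5171 of the mass, i.e. 51.71%.

51.71 wt%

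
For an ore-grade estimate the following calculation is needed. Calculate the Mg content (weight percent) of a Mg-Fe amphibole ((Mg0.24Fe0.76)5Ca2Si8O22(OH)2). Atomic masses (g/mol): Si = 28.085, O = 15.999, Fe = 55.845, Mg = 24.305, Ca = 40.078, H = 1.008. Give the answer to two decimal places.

Formula mass = 1.20×24.305 + 3.80×55.845 + 2×40.078 + 8×28.085 + 24×15.999 + 2×1.008 = 932.205 g/mol, of which 29.166 g is Mg.
So Mg makes up 29.166/932.205 = 0.0313 of the mass, i.e. 3.13%.

3.13 weight percent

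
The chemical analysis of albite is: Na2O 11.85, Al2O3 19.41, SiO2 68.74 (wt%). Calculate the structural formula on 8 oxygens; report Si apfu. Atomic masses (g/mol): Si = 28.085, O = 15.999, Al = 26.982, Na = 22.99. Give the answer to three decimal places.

3.000 Si apfu

11.85 wt% Na2O ÷ 61.979 g/mol = 0.19119 mol, giving 0.38238 Na and 0.19119 O.
19.41 wt% Al2O3 ÷ 101.961 g/mol = 0.19037 mol, giving 0.38074 Al and 0.57111 O.
68.74 wt% SiO2 ÷ 60.083 g/mol = 1.14408 mol, giving 1.14408 Si and 2.28816 O.
Oxygen sums to 3.05046; scaling by 8/3.05046 = 2.62256 puts the formula on 8 O.
Si: 1.14408 × 2.62256 = 3.000 atoms per formula unit.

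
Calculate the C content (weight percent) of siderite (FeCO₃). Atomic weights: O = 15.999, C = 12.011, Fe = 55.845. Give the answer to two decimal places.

10.37 weight percent

M(FeCO₃) = 115.853 g/mol.
C contributes 1 × 12.011 = 12.011 g per mole.
12.011/115.853 = 0.1037 → 10.37%.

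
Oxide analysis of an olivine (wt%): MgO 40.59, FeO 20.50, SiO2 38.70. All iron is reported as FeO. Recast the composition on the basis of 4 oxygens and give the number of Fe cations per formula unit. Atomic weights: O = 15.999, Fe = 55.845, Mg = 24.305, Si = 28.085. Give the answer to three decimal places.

0.442 Fe apfu

MgO (M=40.304): mol = 1.00710; Mg = 1.00710, O = 1.00710.
FeO (M=71.844): mol = 0.28534; Fe = 0.28534, O = 0.28534.
SiO2 (M=60.083): mol = 0.64411; Si = 0.64411, O = 1.28822.
ΣO = 2.58066; factor = 4/ΣO = 1.54999.
Fe apfu = 0.28534 × 1.54999 = 0.442.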